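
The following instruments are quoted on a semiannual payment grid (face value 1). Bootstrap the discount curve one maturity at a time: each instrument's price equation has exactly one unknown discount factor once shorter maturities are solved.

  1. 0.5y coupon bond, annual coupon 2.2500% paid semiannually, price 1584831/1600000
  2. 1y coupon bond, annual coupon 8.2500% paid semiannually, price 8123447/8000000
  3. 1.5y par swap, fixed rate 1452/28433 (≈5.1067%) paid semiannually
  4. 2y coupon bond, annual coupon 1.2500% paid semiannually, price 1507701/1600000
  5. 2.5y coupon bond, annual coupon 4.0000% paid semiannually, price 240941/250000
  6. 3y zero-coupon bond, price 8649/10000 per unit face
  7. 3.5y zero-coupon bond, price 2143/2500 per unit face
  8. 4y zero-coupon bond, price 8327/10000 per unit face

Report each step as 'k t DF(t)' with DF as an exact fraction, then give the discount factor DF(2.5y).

1 1/2 1959/2000
2 1 2341/2500
3 3/2 4637/5000
4 2 2297/2500
5 5/2 8711/10000
6 3 8649/10000
7 7/2 2143/2500
8 4 8327/10000
DF(2.5y) = 8711/10000 ≈ 0.871100

step 1 [0.5y] bond c/2=9/800: DF=(1584831/1600000 − 9/800·(0))/(1+9/800) = 1959/2000 ≈ 0.979500
step 2 [1y] bond c/2=33/800: DF=(8123447/8000000 − 33/800·(0.979500))/(1+33/800) = 2341/2500 ≈ 0.936400
step 3 [1.5y] swap r/2=726/28433: DF=(1 − 726/28433·(0.979500+0.936400))/(1+726/28433) = 4637/5000 ≈ 0.927400
step 4 [2y] bond c/2=1/160: DF=(1507701/1600000 − 1/160·(0.979500+0.936400+0.927400))/(1+1/160) = 2297/2500 ≈ 0.918800
step 5 [2.5y] bond c/2=1/50: DF=(240941/250000 − 1/50·(0.979500+0.936400+0.927400+0.918800))/(1+1/50) = 8711/10000 ≈ 0.871100
step 6 [3y] zero: DF = P = 8649/10000 ≈ 0.864900
step 7 [3.5y] zero: DF = P = 2143/2500 ≈ 0.857200
step 8 [4y] zero: DF = P = 8327/10000 ≈ 0.832700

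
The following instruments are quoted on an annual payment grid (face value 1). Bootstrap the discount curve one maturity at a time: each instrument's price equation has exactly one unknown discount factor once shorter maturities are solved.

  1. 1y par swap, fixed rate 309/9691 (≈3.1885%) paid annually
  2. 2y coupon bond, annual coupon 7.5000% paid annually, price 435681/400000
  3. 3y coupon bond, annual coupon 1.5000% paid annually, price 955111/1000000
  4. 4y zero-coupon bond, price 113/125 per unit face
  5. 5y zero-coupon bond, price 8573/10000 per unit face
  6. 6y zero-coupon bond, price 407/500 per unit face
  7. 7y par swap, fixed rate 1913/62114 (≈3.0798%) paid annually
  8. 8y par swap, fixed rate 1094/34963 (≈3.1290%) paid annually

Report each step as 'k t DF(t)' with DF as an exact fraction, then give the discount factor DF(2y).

step 1 [1y] swap r/1=309/9691: DF=(1 − 309/9691·(0))/(1+309/9691) = 9691/10000 ≈ 0.969100
step 2 [2y] bond c/1=3/40: DF=(435681/400000 − 3/40·(0.969100))/(1+3/40) = 591/625 ≈ 0.945600
step 3 [3y] bond c/1=3/200: DF=(955111/1000000 − 3/200·(0.969100+0.945600))/(1+3/200) = 9127/10000 ≈ 0.912700
step 4 [4y] zero: DF = P = 113/125 ≈ 0.904000
step 5 [5y] zero: DF = P = 8573/10000 ≈ 0.857300
step 6 [6y] zero: DF = P = 407/500 ≈ 0.814000
step 7 [7y] swap r/1=1913/62114: DF=(1 − 1913/62114·(0.969100+0.945600+0.912700+0.904000+0.857300+0.814000))/(1+1913/62114) = 8087/10000 ≈ 0.808700
step 8 [8y] swap r/1=1094/34963: DF=(1 − 1094/34963·(0.969100+0.945600+0.912700+0.904000+0.857300+0.814000+0.808700))/(1+1094/34963) = 1953/2500 ≈ 0.781200

1 1 9691/10000
2 2 591/625
3 3 9127/10000
4 4 113/125
5 5 8573/10000
6 6 407/500
7 7 8087/10000
8 8 1953/2500
DF(2y) = 591/625 ≈ 0.945600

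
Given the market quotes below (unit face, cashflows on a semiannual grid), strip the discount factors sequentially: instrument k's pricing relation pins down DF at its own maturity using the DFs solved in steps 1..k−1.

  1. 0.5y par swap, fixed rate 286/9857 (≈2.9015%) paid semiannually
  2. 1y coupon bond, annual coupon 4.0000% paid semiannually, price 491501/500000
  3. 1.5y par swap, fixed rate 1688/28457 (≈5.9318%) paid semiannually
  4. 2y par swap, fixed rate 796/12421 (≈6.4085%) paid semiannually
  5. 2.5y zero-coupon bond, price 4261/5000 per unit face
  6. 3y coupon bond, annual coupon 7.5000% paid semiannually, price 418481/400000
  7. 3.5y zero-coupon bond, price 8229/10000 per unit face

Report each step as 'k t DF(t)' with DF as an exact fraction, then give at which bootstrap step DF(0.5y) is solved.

1 1/2 9857/10000
2 1 2361/2500
3 3/2 2289/2500
4 2 4403/5000
5 5/2 4261/5000
6 3 8429/10000
7 7/2 8229/10000
DF(0.5y) is solved at step 1

step 1 [0.5y] swap r/2=143/9857: DF=(1 − 143/9857·(0))/(1+143/9857) = 9857/10000 ≈ 0.985700
step 2 [1y] bond c/2=1/50: DF=(491501/500000 − 1/50·(0.985700))/(1+1/50) = 2361/2500 ≈ 0.944400
step 3 [1.5y] swap r/2=844/28457: DF=(1 − 844/28457·(0.985700+0.944400))/(1+844/28457) = 2289/2500 ≈ 0.915600
step 4 [2y] swap r/2=398/12421: DF=(1 − 398/12421·(0.985700+0.944400+0.915600))/(1+398/12421) = 4403/5000 ≈ 0.880600
step 5 [2.5y] zero: DF = P = 4261/5000 ≈ 0.852200
step 6 [3y] bond c/2=3/80: DF=(418481/400000 − 3/80·(0.985700+0.944400+0.915600+0.880600+0.852200))/(1+3/80) = 8429/10000 ≈ 0.842900
step 7 [3.5y] zero: DF = P = 8229/10000 ≈ 0.822900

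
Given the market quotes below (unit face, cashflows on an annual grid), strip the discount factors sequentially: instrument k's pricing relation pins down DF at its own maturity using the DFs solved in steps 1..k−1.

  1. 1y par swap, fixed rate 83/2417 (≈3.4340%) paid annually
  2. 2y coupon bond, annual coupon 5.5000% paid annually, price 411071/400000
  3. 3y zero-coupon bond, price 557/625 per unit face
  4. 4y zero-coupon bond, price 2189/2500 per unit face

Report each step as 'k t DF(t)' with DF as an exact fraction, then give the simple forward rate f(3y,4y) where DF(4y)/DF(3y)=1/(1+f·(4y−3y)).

1 1 2417/2500
2 2 9237/10000
3 3 557/625
4 4 2189/2500
f(3y,4y) = ((557/625)/(2189/2500) − 1)/(1) = 39/2189 ≈ 1.7816%

step 1 [1y] swap r/1=83/2417: DF=(1 − 83/2417·(0))/(1+83/2417) = 2417/2500 ≈ 0.966800
step 2 [2y] bond c/1=11/200: DF=(411071/400000 − 11/200·(0.966800))/(1+11/200) = 9237/10000 ≈ 0.923700
step 3 [3y] zero: DF = P = 557/625 ≈ 0.891200
step 4 [4y] zero: DF = P = 2189/2500 ≈ 0.875600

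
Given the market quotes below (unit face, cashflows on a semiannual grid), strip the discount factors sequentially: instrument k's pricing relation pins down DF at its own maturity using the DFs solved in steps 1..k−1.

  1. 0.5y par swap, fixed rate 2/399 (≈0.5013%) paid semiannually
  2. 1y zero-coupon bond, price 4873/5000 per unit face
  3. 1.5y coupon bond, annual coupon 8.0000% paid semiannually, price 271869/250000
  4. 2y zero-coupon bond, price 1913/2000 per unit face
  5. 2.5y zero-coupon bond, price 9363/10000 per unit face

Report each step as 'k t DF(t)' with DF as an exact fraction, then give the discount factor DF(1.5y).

1 1/2 399/400
2 1 4873/5000
3 3/2 4849/5000
4 2 1913/2000
5 5/2 9363/10000
DF(1.5y) = 4849/5000 ≈ 0.969800

step 1 [0.5y] swap r/2=1/399: DF=(1 − 1/399·(0))/(1+1/399) = 399/400 ≈ 0.997500
step 2 [1y] zero: DF = P = 4873/5000 ≈ 0.974600
step 3 [1.5y] bond c/2=1/25: DF=(271869/250000 − 1/25·(0.997500+0.974600))/(1+1/25) = 4849/5000 ≈ 0.969800
step 4 [2y] zero: DF = P = 1913/2000 ≈ 0.956500
step 5 [2.5y] zero: DF = P = 9363/10000 ≈ 0.936300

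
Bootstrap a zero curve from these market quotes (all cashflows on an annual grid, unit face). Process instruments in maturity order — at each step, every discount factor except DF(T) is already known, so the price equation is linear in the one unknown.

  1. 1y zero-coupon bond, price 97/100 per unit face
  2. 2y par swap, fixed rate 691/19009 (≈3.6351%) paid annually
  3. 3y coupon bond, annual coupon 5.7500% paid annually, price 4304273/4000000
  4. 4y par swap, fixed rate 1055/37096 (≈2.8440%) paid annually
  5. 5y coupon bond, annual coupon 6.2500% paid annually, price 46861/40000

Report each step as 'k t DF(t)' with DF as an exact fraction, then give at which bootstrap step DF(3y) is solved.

1 1 97/100
2 2 9309/10000
3 3 4571/5000
4 4 1789/2000
5 5 2211/2500
DF(3y) is solved at step 3

step 1 [1y] zero: DF = P = 97/100 ≈ 0.970000
step 2 [2y] swap r/1=691/19009: DF=(1 − 691/19009·(0.970000))/(1+691/19009) = 9309/10000 ≈ 0.930900
step 3 [3y] bond c/1=23/400: DF=(4304273/4000000 − 23/400·(0.970000+0.930900))/(1+23/400) = 4571/5000 ≈ 0.914200
step 4 [4y] swap r/1=1055/37096: DF=(1 − 1055/37096·(0.970000+0.930900+0.914200))/(1+1055/37096) = 1789/2000 ≈ 0.894500
step 5 [5y] bond c/1=1/16: DF=(46861/40000 − 1/16·(0.970000+0.930900+0.914200+0.894500))/(1+1/16) = 2211/2500 ≈ 0.884400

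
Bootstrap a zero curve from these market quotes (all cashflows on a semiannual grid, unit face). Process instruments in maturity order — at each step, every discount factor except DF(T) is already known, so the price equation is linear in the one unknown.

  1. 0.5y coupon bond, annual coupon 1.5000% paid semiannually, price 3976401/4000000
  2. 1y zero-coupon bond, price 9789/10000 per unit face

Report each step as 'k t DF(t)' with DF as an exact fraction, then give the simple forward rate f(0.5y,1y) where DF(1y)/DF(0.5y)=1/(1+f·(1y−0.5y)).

step 1 [0.5y] bond c/2=3/400: DF=(3976401/4000000 − 3/400·(0))/(1+3/400) = 9867/10000 ≈ 0.986700
step 2 [1y] zero: DF = P = 9789/10000 ≈ 0.978900

1 1/2 9867/10000
2 1 9789/10000
f(0.5y,1y) = ((9867/10000)/(9789/10000) − 1)/(1/2) = 4/251 ≈ 1.5936%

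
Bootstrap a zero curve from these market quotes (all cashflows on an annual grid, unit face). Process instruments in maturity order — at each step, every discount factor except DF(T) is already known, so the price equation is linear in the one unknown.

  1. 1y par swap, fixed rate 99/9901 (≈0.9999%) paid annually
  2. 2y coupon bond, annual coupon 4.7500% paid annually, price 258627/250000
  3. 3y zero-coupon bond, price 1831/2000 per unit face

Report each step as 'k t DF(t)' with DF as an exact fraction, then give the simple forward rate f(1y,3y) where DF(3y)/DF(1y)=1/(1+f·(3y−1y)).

step 1 [1y] swap r/1=99/9901: DF=(1 − 99/9901·(0))/(1+99/9901) = 9901/10000 ≈ 0.990100
step 2 [2y] bond c/1=19/400: DF=(258627/250000 − 19/400·(0.990100))/(1+19/400) = 9427/10000 ≈ 0.942700
step 3 [3y] zero: DF = P = 1831/2000 ≈ 0.915500

1 1 9901/10000
2 2 9427/10000
3 3 1831/2000
f(1y,3y) = ((9901/10000)/(1831/2000) − 1)/(2) = 373/9155 ≈ 4.0743%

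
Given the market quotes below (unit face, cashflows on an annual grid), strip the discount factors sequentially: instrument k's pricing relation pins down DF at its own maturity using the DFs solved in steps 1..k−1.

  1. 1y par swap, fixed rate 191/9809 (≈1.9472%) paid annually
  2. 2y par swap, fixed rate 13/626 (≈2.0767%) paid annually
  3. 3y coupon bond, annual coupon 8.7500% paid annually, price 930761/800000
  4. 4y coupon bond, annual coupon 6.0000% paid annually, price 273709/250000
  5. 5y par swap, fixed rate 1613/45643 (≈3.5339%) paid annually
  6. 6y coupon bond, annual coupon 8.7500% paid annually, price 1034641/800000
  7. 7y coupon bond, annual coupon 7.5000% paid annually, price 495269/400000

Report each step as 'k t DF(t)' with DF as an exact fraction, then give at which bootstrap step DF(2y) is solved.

1 1 9809/10000
2 2 9597/10000
3 3 9137/10000
4 4 8713/10000
5 5 8387/10000
6 6 411/500
7 7 97/125
DF(2y) is solved at step 2

step 1 [1y] swap r/1=191/9809: DF=(1 − 191/9809·(0))/(1+191/9809) = 9809/10000 ≈ 0.980900
step 2 [2y] swap r/1=13/626: DF=(1 − 13/626·(0.980900))/(1+13/626) = 9597/10000 ≈ 0.959700
step 3 [3y] bond c/1=7/80: DF=(930761/800000 − 7/80·(0.980900+0.959700))/(1+7/80) = 9137/10000 ≈ 0.913700
step 4 [4y] bond c/1=3/50: DF=(273709/250000 − 3/50·(0.980900+0.959700+0.913700))/(1+3/50) = 8713/10000 ≈ 0.871300
step 5 [5y] swap r/1=1613/45643: DF=(1 − 1613/45643·(0.980900+0.959700+0.913700+0.871300))/(1+1613/45643) = 8387/10000 ≈ 0.838700
step 6 [6y] bond c/1=7/80: DF=(1034641/800000 − 7/80·(0.980900+0.959700+0.913700+0.871300+0.838700))/(1+7/80) = 411/500 ≈ 0.822000
step 7 [7y] bond c/1=3/40: DF=(495269/400000 − 3/40·(0.980900+0.959700+0.913700+0.871300+0.838700+0.822000))/(1+3/40) = 97/125 ≈ 0.776000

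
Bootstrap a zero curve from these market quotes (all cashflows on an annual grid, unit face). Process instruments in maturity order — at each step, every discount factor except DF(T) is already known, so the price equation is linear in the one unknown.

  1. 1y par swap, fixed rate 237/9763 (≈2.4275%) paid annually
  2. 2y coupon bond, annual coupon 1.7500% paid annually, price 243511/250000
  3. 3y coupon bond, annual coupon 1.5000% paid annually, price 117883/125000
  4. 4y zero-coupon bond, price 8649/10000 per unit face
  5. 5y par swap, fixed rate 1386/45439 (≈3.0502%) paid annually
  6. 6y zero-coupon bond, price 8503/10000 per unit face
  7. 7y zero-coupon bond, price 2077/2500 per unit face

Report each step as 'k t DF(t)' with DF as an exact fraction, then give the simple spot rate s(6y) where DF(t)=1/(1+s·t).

step 1 [1y] swap r/1=237/9763: DF=(1 − 237/9763·(0))/(1+237/9763) = 9763/10000 ≈ 0.976300
step 2 [2y] bond c/1=7/400: DF=(243511/250000 − 7/400·(0.976300))/(1+7/400) = 1881/2000 ≈ 0.940500
step 3 [3y] bond c/1=3/200: DF=(117883/125000 − 3/200·(0.976300+0.940500))/(1+3/200) = 563/625 ≈ 0.900800
step 4 [4y] zero: DF = P = 8649/10000 ≈ 0.864900
step 5 [5y] swap r/1=1386/45439: DF=(1 − 1386/45439·(0.976300+0.940500+0.900800+0.864900))/(1+1386/45439) = 4307/5000 ≈ 0.861400
step 6 [6y] zero: DF = P = 8503/10000 ≈ 0.850300
step 7 [7y] zero: DF = P = 2077/2500 ≈ 0.830800

1 1 9763/10000
2 2 1881/2000
3 3 563/625
4 4 8649/10000
5 5 4307/5000
6 6 8503/10000
7 7 2077/2500
s(6y) = (1/(8503/10000) − 1)/(6) = 499/17006 ≈ 2.9343%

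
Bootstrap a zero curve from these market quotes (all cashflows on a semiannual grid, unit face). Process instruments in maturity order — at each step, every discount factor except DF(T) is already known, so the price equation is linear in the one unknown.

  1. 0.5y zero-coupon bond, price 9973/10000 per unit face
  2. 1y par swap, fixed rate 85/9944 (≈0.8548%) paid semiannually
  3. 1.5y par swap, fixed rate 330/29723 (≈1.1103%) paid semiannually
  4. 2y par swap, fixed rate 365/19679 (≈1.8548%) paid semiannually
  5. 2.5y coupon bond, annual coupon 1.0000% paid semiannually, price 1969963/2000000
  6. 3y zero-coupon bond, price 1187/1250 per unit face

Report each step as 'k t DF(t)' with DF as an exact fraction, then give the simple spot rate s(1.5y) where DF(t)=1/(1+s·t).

1 1/2 9973/10000
2 1 1983/2000
3 3/2 1967/2000
4 2 1927/2000
5 5/2 1921/2000
6 3 1187/1250
s(1.5y) = (1/(1967/2000) − 1)/(3/2) = 22/1967 ≈ 1.1185%

step 1 [0.5y] zero: DF = P = 9973/10000 ≈ 0.997300
step 2 [1y] swap r/2=85/19888: DF=(1 − 85/19888·(0.997300))/(1+85/19888) = 1983/2000 ≈ 0.991500
step 3 [1.5y] swap r/2=165/29723: DF=(1 − 165/29723·(0.997300+0.991500))/(1+165/29723) = 1967/2000 ≈ 0.983500
step 4 [2y] swap r/2=365/39358: DF=(1 − 365/39358·(0.997300+0.991500+0.983500))/(1+365/39358) = 1927/2000 ≈ 0.963500
step 5 [2.5y] bond c/2=1/200: DF=(1969963/2000000 − 1/200·(0.997300+0.991500+0.983500+0.963500))/(1+1/200) = 1921/2000 ≈ 0.960500
step 6 [3y] zero: DF = P = 1187/1250 ≈ 0.949600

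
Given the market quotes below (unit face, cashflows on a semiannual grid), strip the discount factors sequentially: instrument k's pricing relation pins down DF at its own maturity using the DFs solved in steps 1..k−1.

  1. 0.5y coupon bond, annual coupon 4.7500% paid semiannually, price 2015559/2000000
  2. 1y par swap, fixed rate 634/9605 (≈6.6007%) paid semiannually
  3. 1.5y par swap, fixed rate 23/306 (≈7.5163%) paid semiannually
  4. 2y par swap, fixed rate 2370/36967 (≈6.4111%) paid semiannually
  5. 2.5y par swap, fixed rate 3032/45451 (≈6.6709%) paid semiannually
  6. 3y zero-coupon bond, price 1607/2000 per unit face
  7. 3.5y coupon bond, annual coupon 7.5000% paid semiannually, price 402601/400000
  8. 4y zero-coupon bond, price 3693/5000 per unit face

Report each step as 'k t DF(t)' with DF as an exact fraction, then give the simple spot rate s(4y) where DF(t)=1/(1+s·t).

1 1/2 2461/2500
2 1 4683/5000
3 3/2 4471/5000
4 2 1763/2000
5 5/2 2121/2500
6 3 1607/2000
7 7/2 971/1250
8 4 3693/5000
s(4y) = (1/(3693/5000) − 1)/(4) = 1307/14772 ≈ 8.8478%

step 1 [0.5y] bond c/2=19/800: DF=(2015559/2000000 − 19/800·(0))/(1+19/800) = 2461/2500 ≈ 0.984400
step 2 [1y] swap r/2=317/9605: DF=(1 − 317/9605·(0.984400))/(1+317/9605) = 4683/5000 ≈ 0.936600
step 3 [1.5y] swap r/2=23/612: DF=(1 − 23/612·(0.984400+0.936600))/(1+23/612) = 4471/5000 ≈ 0.894200
step 4 [2y] swap r/2=1185/36967: DF=(1 − 1185/36967·(0.984400+0.936600+0.894200))/(1+1185/36967) = 1763/2000 ≈ 0.881500
step 5 [2.5y] swap r/2=1516/45451: DF=(1 − 1516/45451·(0.984400+0.936600+0.894200+0.881500))/(1+1516/45451) = 2121/2500 ≈ 0.848400
step 6 [3y] zero: DF = P = 1607/2000 ≈ 0.803500
step 7 [3.5y] bond c/2=3/80: DF=(402601/400000 − 3/80·(0.984400+0.936600+0.894200+0.881500+0.848400+0.803500))/(1+3/80) = 971/1250 ≈ 0.776800
step 8 [4y] zero: DF = P = 3693/5000 ≈ 0.738600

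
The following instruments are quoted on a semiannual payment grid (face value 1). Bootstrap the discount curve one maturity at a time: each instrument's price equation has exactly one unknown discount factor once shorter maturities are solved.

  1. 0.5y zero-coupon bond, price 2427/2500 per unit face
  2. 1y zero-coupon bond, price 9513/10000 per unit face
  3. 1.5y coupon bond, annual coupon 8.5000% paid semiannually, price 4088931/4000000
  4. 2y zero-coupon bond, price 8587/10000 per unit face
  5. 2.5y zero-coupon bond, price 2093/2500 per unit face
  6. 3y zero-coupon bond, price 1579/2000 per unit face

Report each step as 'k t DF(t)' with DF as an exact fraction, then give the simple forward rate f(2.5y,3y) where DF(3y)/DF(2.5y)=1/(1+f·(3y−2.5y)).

1 1/2 2427/2500
2 1 9513/10000
3 3/2 4511/5000
4 2 8587/10000
5 5/2 2093/2500
6 3 1579/2000
f(2.5y,3y) = ((2093/2500)/(1579/2000) − 1)/(1/2) = 954/7895 ≈ 12.0836%

step 1 [0.5y] zero: DF = P = 2427/2500 ≈ 0.970800
step 2 [1y] zero: DF = P = 9513/10000 ≈ 0.951300
step 3 [1.5y] bond c/2=17/400: DF=(4088931/4000000 − 17/400·(0.970800+0.951300))/(1+17/400) = 4511/5000 ≈ 0.902200
step 4 [2y] zero: DF = P = 8587/10000 ≈ 0.858700
step 5 [2.5y] zero: DF = P = 2093/2500 ≈ 0.837200
step 6 [3y] zero: DF = P = 1579/2000 ≈ 0.789500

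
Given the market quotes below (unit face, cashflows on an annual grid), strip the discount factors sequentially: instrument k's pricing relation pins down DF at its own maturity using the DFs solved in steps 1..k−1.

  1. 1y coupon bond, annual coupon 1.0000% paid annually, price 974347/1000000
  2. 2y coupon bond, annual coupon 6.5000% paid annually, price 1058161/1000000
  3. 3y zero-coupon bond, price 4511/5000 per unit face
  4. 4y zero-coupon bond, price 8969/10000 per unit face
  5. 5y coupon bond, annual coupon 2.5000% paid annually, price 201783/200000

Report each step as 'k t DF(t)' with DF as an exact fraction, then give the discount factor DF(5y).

1 1 9647/10000
2 2 9347/10000
3 3 4511/5000
4 4 8969/10000
5 5 8941/10000
DF(5y) = 8941/10000 ≈ 0.894100

step 1 [1y] bond c/1=1/100: DF=(974347/1000000 − 1/100·(0))/(1+1/100) = 9647/10000 ≈ 0.964700
step 2 [2y] bond c/1=13/200: DF=(1058161/1000000 − 13/200·(0.964700))/(1+13/200) = 9347/10000 ≈ 0.934700
step 3 [3y] zero: DF = P = 4511/5000 ≈ 0.902200
step 4 [4y] zero: DF = P = 8969/10000 ≈ 0.896900
step 5 [5y] bond c/1=1/40: DF=(201783/200000 − 1/40·(0.964700+0.934700+0.902200+0.896900))/(1+1/40) = 8941/10000 ≈ 0.894100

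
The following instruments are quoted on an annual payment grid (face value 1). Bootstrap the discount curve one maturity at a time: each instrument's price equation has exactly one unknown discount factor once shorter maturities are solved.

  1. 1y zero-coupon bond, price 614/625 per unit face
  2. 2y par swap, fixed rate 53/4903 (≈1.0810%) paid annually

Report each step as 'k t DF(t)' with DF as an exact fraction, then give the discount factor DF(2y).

step 1 [1y] zero: DF = P = 614/625 ≈ 0.982400
step 2 [2y] swap r/1=53/4903: DF=(1 − 53/4903·(0.982400))/(1+53/4903) = 2447/2500 ≈ 0.978800

1 1 614/625
2 2 2447/2500
DF(2y) = 2447/2500 ≈ 0.978800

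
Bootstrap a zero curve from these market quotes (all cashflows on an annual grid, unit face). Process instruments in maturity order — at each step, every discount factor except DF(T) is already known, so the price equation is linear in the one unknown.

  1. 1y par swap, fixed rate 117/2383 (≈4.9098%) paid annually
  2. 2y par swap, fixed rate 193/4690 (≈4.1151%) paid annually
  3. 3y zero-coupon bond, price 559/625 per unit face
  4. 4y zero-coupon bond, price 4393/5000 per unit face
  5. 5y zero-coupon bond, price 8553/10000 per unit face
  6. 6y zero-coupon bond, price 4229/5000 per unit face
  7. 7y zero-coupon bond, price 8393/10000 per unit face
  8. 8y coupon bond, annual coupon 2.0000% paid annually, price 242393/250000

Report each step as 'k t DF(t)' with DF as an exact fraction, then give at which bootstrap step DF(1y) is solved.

1 1 2383/2500
2 2 2307/2500
3 3 559/625
4 4 4393/5000
5 5 8553/10000
6 6 4229/5000
7 7 8393/10000
8 8 2073/2500
DF(1y) is solved at step 1

step 1 [1y] swap r/1=117/2383: DF=(1 − 117/2383·(0))/(1+117/2383) = 2383/2500 ≈ 0.953200
step 2 [2y] swap r/1=193/4690: DF=(1 − 193/4690·(0.953200))/(1+193/4690) = 2307/2500 ≈ 0.922800
step 3 [3y] zero: DF = P = 559/625 ≈ 0.894400
step 4 [4y] zero: DF = P = 4393/5000 ≈ 0.878600
step 5 [5y] zero: DF = P = 8553/10000 ≈ 0.855300
step 6 [6y] zero: DF = P = 4229/5000 ≈ 0.845800
step 7 [7y] zero: DF = P = 8393/10000 ≈ 0.839300
step 8 [8y] bond c/1=1/50: DF=(242393/250000 − 1/50·(0.953200+0.922800+0.894400+0.878600+0.855300+0.845800+0.839300))/(1+1/50) = 2073/2500 ≈ 0.829200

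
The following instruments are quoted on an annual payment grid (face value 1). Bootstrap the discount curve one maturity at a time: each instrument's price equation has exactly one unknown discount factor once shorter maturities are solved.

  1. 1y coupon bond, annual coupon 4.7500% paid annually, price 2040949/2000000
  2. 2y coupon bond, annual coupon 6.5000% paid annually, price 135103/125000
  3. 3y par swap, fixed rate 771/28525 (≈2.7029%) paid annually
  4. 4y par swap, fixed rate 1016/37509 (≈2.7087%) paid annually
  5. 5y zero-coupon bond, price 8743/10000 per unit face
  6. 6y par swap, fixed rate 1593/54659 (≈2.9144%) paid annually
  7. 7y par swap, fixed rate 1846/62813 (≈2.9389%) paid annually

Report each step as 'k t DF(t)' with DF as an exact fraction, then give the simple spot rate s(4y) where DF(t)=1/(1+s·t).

step 1 [1y] bond c/1=19/400: DF=(2040949/2000000 − 19/400·(0))/(1+19/400) = 4871/5000 ≈ 0.974200
step 2 [2y] bond c/1=13/200: DF=(135103/125000 − 13/200·(0.974200))/(1+13/200) = 4777/5000 ≈ 0.955400
step 3 [3y] swap r/1=771/28525: DF=(1 − 771/28525·(0.974200+0.955400))/(1+771/28525) = 9229/10000 ≈ 0.922900
step 4 [4y] swap r/1=1016/37509: DF=(1 − 1016/37509·(0.974200+0.955400+0.922900))/(1+1016/37509) = 1123/1250 ≈ 0.898400
step 5 [5y] zero: DF = P = 8743/10000 ≈ 0.874300
step 6 [6y] swap r/1=1593/54659: DF=(1 − 1593/54659·(0.974200+0.955400+0.922900+0.898400+0.874300))/(1+1593/54659) = 8407/10000 ≈ 0.840700
step 7 [7y] swap r/1=1846/62813: DF=(1 − 1846/62813·(0.974200+0.955400+0.922900+0.898400+0.874300+0.840700))/(1+1846/62813) = 4077/5000 ≈ 0.815400

1 1 4871/5000
2 2 4777/5000
3 3 9229/10000
4 4 1123/1250
5 5 8743/10000
6 6 8407/10000
7 7 4077/5000
s(4y) = (1/(1123/1250) − 1)/(4) = 127/4492 ≈ 2.8272%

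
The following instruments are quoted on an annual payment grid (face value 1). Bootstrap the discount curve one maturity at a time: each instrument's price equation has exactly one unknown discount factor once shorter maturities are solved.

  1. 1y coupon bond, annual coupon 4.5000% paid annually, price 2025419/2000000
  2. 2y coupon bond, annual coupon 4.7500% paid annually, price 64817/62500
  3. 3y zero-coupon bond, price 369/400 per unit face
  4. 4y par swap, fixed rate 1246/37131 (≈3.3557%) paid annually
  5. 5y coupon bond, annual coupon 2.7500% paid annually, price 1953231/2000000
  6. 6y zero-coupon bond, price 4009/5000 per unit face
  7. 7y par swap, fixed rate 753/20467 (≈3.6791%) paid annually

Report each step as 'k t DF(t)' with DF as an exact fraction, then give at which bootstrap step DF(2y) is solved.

1 1 9691/10000
2 2 9461/10000
3 3 369/400
4 4 4377/5000
5 5 8511/10000
6 6 4009/5000
7 7 7741/10000
DF(2y) is solved at step 2

step 1 [1y] bond c/1=9/200: DF=(2025419/2000000 − 9/200·(0))/(1+9/200) = 9691/10000 ≈ 0.969100
step 2 [2y] bond c/1=19/400: DF=(64817/62500 − 19/400·(0.969100))/(1+19/400) = 9461/10000 ≈ 0.946100
step 3 [3y] zero: DF = P = 369/400 ≈ 0.922500
step 4 [4y] swap r/1=1246/37131: DF=(1 − 1246/37131·(0.969100+0.946100+0.922500))/(1+1246/37131) = 4377/5000 ≈ 0.875400
step 5 [5y] bond c/1=11/400: DF=(1953231/2000000 − 11/400·(0.969100+0.946100+0.922500+0.875400))/(1+11/400) = 8511/10000 ≈ 0.851100
step 6 [6y] zero: DF = P = 4009/5000 ≈ 0.801800
step 7 [7y] swap r/1=753/20467: DF=(1 − 753/20467·(0.969100+0.946100+0.922500+0.875400+0.851100+0.801800))/(1+753/20467) = 7741/10000 ≈ 0.774100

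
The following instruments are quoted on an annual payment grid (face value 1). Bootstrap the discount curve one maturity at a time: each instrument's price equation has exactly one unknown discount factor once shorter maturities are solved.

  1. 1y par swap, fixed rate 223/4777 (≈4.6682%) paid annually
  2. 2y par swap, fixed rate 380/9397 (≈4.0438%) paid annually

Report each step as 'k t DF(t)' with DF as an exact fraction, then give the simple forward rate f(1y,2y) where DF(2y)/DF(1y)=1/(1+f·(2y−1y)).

step 1 [1y] swap r/1=223/4777: DF=(1 − 223/4777·(0))/(1+223/4777) = 4777/5000 ≈ 0.955400
step 2 [2y] swap r/1=380/9397: DF=(1 − 380/9397·(0.955400))/(1+380/9397) = 231/250 ≈ 0.924000

1 1 4777/5000
2 2 231/250
f(1y,2y) = ((4777/5000)/(231/250) − 1)/(1) = 157/4620 ≈ 3.3983%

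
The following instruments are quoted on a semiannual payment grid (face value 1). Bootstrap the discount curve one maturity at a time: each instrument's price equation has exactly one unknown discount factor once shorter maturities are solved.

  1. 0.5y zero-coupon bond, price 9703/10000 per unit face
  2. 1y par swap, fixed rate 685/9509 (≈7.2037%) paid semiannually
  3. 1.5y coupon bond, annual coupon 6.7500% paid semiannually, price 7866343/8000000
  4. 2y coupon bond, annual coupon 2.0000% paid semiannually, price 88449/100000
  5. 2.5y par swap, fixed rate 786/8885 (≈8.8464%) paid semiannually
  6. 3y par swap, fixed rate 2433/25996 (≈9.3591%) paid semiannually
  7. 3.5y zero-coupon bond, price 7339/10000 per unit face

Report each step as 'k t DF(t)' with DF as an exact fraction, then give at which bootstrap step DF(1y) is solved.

1 1/2 9703/10000
2 1 1863/2000
3 3/2 8891/10000
4 2 8481/10000
5 5/2 1607/2000
6 3 7567/10000
7 7/2 7339/10000
DF(1y) is solved at step 2

step 1 [0.5y] zero: DF = P = 9703/10000 ≈ 0.970300
step 2 [1y] swap r/2=685/19018: DF=(1 − 685/19018·(0.970300))/(1+685/19018) = 1863/2000 ≈ 0.931500
step 3 [1.5y] bond c/2=27/800: DF=(7866343/8000000 − 27/800·(0.970300+0.931500))/(1+27/800) = 8891/10000 ≈ 0.889100
step 4 [2y] bond c/2=1/100: DF=(88449/100000 − 1/100·(0.970300+0.931500+0.889100))/(1+1/100) = 8481/10000 ≈ 0.848100
step 5 [2.5y] swap r/2=393/8885: DF=(1 − 393/8885·(0.970300+0.931500+0.889100+0.848100))/(1+393/8885) = 1607/2000 ≈ 0.803500
step 6 [3y] swap r/2=2433/51992: DF=(1 − 2433/51992·(0.970300+0.931500+0.889100+0.848100+0.803500))/(1+2433/51992) = 7567/10000 ≈ 0.756700
step 7 [3.5y] zero: DF = P = 7339/10000 ≈ 0.733900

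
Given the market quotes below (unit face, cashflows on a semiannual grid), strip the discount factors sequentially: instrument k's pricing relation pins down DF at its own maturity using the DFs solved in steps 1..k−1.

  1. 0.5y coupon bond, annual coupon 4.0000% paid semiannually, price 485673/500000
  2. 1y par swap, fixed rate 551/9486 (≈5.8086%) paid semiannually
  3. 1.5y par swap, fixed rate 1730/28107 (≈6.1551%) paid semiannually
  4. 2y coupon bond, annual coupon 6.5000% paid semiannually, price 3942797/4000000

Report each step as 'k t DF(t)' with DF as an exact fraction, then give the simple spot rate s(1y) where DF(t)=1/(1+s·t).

1 1/2 9523/10000
2 1 9449/10000
3 3/2 1827/2000
4 2 4331/5000
s(1y) = (1/(9449/10000) − 1)/(1) = 551/9449 ≈ 5.8313%

step 1 [0.5y] bond c/2=1/50: DF=(485673/500000 − 1/50·(0))/(1+1/50) = 9523/10000 ≈ 0.952300
step 2 [1y] swap r/2=551/18972: DF=(1 − 551/18972·(0.952300))/(1+551/18972) = 9449/10000 ≈ 0.944900
step 3 [1.5y] swap r/2=865/28107: DF=(1 − 865/28107·(0.952300+0.944900))/(1+865/28107) = 1827/2000 ≈ 0.913500
step 4 [2y] bond c/2=13/400: DF=(3942797/4000000 − 13/400·(0.952300+0.944900+0.913500))/(1+13/400) = 4331/5000 ≈ 0.866200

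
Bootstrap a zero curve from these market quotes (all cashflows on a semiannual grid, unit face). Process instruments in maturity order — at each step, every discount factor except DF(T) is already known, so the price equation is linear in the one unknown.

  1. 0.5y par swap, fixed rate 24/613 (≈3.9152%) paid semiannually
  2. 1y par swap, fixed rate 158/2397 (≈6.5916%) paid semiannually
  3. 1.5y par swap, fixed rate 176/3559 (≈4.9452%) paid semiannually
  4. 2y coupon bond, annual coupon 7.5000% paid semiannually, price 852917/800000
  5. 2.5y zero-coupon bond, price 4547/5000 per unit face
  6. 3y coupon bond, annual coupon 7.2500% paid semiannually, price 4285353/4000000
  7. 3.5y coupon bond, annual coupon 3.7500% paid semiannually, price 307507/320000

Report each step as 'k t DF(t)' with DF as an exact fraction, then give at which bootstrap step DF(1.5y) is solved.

step 1 [0.5y] swap r/2=12/613: DF=(1 − 12/613·(0))/(1+12/613) = 613/625 ≈ 0.980800
step 2 [1y] swap r/2=79/2397: DF=(1 − 79/2397·(0.980800))/(1+79/2397) = 1171/1250 ≈ 0.936800
step 3 [1.5y] swap r/2=88/3559: DF=(1 − 88/3559·(0.980800+0.936800))/(1+88/3559) = 581/625 ≈ 0.929600
step 4 [2y] bond c/2=3/80: DF=(852917/800000 − 3/80·(0.980800+0.936800+0.929600))/(1+3/80) = 9247/10000 ≈ 0.924700
step 5 [2.5y] zero: DF = P = 4547/5000 ≈ 0.909400
step 6 [3y] bond c/2=29/800: DF=(4285353/4000000 − 29/800·(0.980800+0.936800+0.929600+0.924700+0.909400))/(1+29/800) = 8701/10000 ≈ 0.870100
step 7 [3.5y] bond c/2=3/160: DF=(307507/320000 − 3/160·(0.980800+0.936800+0.929600+0.924700+0.909400+0.870100))/(1+3/160) = 8411/10000 ≈ 0.841100

1 1/2 613/625
2 1 1171/1250
3 3/2 581/625
4 2 9247/10000
5 5/2 4547/5000
6 3 8701/10000
7 7/2 8411/10000
DF(1.5y) is solved at step 3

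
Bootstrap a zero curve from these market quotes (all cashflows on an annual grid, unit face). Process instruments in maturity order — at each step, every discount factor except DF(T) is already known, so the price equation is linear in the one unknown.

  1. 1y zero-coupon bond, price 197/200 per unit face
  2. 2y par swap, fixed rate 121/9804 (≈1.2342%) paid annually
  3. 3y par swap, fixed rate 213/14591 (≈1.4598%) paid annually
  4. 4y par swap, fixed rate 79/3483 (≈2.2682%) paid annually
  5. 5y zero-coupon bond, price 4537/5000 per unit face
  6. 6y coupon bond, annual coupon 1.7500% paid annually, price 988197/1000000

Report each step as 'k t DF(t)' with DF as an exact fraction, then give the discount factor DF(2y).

1 1 197/200
2 2 4879/5000
3 3 4787/5000
4 4 9131/10000
5 5 4537/5000
6 6 8897/10000
DF(2y) = 4879/5000 ≈ 0.975800

step 1 [1y] zero: DF = P = 197/200 ≈ 0.985000
step 2 [2y] swap r/1=121/9804: DF=(1 − 121/9804·(0.985000))/(1+121/9804) = 4879/5000 ≈ 0.975800
step 3 [3y] swap r/1=213/14591: DF=(1 − 213/14591·(0.985000+0.975800))/(1+213/14591) = 4787/5000 ≈ 0.957400
step 4 [4y] swap r/1=79/3483: DF=(1 − 79/3483·(0.985000+0.975800+0.957400))/(1+79/3483) = 9131/10000 ≈ 0.913100
step 5 [5y] zero: DF = P = 4537/5000 ≈ 0.907400
step 6 [6y] bond c/1=7/400: DF=(988197/1000000 − 7/400·(0.985000+0.975800+0.957400+0.913100+0.907400))/(1+7/400) = 8897/10000 ≈ 0.889700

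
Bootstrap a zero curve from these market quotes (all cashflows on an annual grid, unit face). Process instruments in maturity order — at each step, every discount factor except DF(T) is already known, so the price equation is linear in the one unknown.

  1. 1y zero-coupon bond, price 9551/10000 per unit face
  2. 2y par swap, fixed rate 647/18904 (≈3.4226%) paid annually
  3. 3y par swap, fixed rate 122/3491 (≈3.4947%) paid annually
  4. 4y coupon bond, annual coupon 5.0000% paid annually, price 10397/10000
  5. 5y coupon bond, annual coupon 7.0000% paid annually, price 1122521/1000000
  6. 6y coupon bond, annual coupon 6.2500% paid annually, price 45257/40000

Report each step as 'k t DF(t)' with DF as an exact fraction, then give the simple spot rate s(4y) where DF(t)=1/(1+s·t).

1 1 9551/10000
2 2 9353/10000
3 3 564/625
4 4 2143/2500
5 5 8103/10000
6 6 321/400
s(4y) = (1/(2143/2500) − 1)/(4) = 357/8572 ≈ 4.1647%

step 1 [1y] zero: DF = P = 9551/10000 ≈ 0.955100
step 2 [2y] swap r/1=647/18904: DF=(1 − 647/18904·(0.955100))/(1+647/18904) = 9353/10000 ≈ 0.935300
step 3 [3y] swap r/1=122/3491: DF=(1 − 122/3491·(0.955100+0.935300))/(1+122/3491) = 564/625 ≈ 0.902400
step 4 [4y] bond c/1=1/20: DF=(10397/10000 − 1/20·(0.955100+0.935300+0.902400))/(1+1/20) = 2143/2500 ≈ 0.857200
step 5 [5y] bond c/1=7/100: DF=(1122521/1000000 − 7/100·(0.955100+0.935300+0.902400+0.857200))/(1+7/100) = 8103/10000 ≈ 0.810300
step 6 [6y] bond c/1=1/16: DF=(45257/40000 − 1/16·(0.955100+0.935300+0.902400+0.857200+0.810300))/(1+1/16) = 321/400 ≈ 0.802500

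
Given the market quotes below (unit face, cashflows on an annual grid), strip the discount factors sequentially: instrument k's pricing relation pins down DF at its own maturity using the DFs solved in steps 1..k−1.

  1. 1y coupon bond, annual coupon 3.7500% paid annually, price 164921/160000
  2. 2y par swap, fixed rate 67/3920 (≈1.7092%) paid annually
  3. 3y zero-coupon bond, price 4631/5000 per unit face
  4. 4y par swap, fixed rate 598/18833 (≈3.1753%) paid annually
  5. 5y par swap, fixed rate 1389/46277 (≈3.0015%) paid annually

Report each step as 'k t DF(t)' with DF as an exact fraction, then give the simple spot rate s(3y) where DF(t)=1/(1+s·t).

1 1 1987/2000
2 2 1933/2000
3 3 4631/5000
4 4 2201/2500
5 5 8611/10000
s(3y) = (1/(4631/5000) − 1)/(3) = 123/4631 ≈ 2.6560%

step 1 [1y] bond c/1=3/80: DF=(164921/160000 − 3/80·(0))/(1+3/80) = 1987/2000 ≈ 0.993500
step 2 [2y] swap r/1=67/3920: DF=(1 − 67/3920·(0.993500))/(1+67/3920) = 1933/2000 ≈ 0.966500
step 3 [3y] zero: DF = P = 4631/5000 ≈ 0.926200
step 4 [4y] swap r/1=598/18833: DF=(1 − 598/18833·(0.993500+0.966500+0.926200))/(1+598/18833) = 2201/2500 ≈ 0.880400
step 5 [5y] swap r/1=1389/46277: DF=(1 − 1389/46277·(0.993500+0.966500+0.926200+0.880400))/(1+1389/46277) = 8611/10000 ≈ 0.861100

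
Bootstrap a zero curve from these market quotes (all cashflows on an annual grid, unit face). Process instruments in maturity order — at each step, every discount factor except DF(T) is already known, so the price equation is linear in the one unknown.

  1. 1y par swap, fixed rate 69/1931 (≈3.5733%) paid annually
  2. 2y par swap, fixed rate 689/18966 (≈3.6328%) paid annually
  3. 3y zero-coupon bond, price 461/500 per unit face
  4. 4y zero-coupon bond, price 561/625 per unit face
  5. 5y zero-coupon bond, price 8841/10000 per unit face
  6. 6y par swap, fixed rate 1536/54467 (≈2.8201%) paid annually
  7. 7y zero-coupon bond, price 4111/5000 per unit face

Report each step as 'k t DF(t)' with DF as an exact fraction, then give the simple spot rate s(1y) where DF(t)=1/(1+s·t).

1 1 1931/2000
2 2 9311/10000
3 3 461/500
4 4 561/625
5 5 8841/10000
6 6 529/625
7 7 4111/5000
s(1y) = (1/(1931/2000) − 1)/(1) = 69/1931 ≈ 3.5733%

step 1 [1y] swap r/1=69/1931: DF=(1 − 69/1931·(0))/(1+69/1931) = 1931/2000 ≈ 0.965500
step 2 [2y] swap r/1=689/18966: DF=(1 − 689/18966·(0.965500))/(1+689/18966) = 9311/10000 ≈ 0.931100
step 3 [3y] zero: DF = P = 461/500 ≈ 0.922000
step 4 [4y] zero: DF = P = 561/625 ≈ 0.897600
step 5 [5y] zero: DF = P = 8841/10000 ≈ 0.884100
step 6 [6y] swap r/1=1536/54467: DF=(1 − 1536/54467·(0.965500+0.931100+0.922000+0.897600+0.884100))/(1+1536/54467) = 529/625 ≈ 0.846400
step 7 [7y] zero: DF = P = 4111/5000 ≈ 0.822200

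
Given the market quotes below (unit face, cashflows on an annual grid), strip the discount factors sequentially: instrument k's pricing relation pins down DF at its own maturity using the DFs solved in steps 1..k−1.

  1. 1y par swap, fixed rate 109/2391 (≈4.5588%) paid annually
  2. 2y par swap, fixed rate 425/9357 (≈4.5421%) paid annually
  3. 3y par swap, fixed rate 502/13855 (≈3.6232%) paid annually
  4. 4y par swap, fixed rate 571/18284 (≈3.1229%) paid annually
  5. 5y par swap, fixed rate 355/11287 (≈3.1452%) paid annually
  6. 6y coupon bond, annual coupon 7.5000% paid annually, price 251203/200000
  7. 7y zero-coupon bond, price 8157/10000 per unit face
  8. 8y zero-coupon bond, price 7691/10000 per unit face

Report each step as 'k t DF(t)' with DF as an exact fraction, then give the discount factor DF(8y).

step 1 [1y] swap r/1=109/2391: DF=(1 − 109/2391·(0))/(1+109/2391) = 2391/2500 ≈ 0.956400
step 2 [2y] swap r/1=425/9357: DF=(1 − 425/9357·(0.956400))/(1+425/9357) = 183/200 ≈ 0.915000
step 3 [3y] swap r/1=502/13855: DF=(1 − 502/13855·(0.956400+0.915000))/(1+502/13855) = 2249/2500 ≈ 0.899600
step 4 [4y] swap r/1=571/18284: DF=(1 − 571/18284·(0.956400+0.915000+0.899600))/(1+571/18284) = 4429/5000 ≈ 0.885800
step 5 [5y] swap r/1=355/11287: DF=(1 − 355/11287·(0.956400+0.915000+0.899600+0.885800))/(1+355/11287) = 429/500 ≈ 0.858000
step 6 [6y] bond c/1=3/40: DF=(251203/200000 − 3/40·(0.956400+0.915000+0.899600+0.885800+0.858000))/(1+3/40) = 4267/5000 ≈ 0.853400
step 7 [7y] zero: DF = P = 8157/10000 ≈ 0.815700
step 8 [8y] zero: DF = P = 7691/10000 ≈ 0.769100

1 1 2391/2500
2 2 183/200
3 3 2249/2500
4 4 4429/5000
5 5 429/500
6 6 4267/5000
7 7 8157/10000
8 8 7691/10000
DF(8y) = 7691/10000 ≈ 0.769100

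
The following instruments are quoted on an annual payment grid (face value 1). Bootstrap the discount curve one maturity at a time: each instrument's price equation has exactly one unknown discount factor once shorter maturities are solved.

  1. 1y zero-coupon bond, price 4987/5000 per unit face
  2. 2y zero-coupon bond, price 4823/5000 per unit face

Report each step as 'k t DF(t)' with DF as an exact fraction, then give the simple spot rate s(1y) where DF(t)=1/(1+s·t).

1 1 4987/5000
2 2 4823/5000
s(1y) = (1/(4987/5000) − 1)/(1) = 13/4987 ≈ 0.2607%

step 1 [1y] zero: DF = P = 4987/5000 ≈ 0.997400
step 2 [2y] zero: DF = P = 4823/5000 ≈ 0.964600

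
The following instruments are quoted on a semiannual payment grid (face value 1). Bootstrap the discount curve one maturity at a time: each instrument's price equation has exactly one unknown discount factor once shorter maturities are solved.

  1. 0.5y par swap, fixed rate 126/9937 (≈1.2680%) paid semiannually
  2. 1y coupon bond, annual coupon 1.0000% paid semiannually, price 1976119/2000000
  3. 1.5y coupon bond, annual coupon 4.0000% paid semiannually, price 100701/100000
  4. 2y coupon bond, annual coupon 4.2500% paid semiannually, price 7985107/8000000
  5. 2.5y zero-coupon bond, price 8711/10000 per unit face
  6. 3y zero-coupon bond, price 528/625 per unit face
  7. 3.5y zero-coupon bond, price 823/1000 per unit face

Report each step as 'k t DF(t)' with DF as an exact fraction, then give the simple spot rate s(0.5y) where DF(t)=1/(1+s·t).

1 1/2 9937/10000
2 1 4891/5000
3 3/2 4743/5000
4 2 4583/5000
5 5/2 8711/10000
6 3 528/625
7 7/2 823/1000
s(0.5y) = (1/(9937/10000) − 1)/(1/2) = 126/9937 ≈ 1.2680%

step 1 [0.5y] swap r/2=63/9937: DF=(1 − 63/9937·(0))/(1+63/9937) = 9937/10000 ≈ 0.993700
step 2 [1y] bond c/2=1/200: DF=(1976119/2000000 − 1/200·(0.993700))/(1+1/200) = 4891/5000 ≈ 0.978200
step 3 [1.5y] bond c/2=1/50: DF=(100701/100000 − 1/50·(0.993700+0.978200))/(1+1/50) = 4743/5000 ≈ 0.948600
step 4 [2y] bond c/2=17/800: DF=(7985107/8000000 − 17/800·(0.993700+0.978200+0.948600))/(1+17/800) = 4583/5000 ≈ 0.916600
step 5 [2.5y] zero: DF = P = 8711/10000 ≈ 0.871100
step 6 [3y] zero: DF = P = 528/625 ≈ 0.844800
step 7 [3.5y] zero: DF = P = 823/1000 ≈ 0.823000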